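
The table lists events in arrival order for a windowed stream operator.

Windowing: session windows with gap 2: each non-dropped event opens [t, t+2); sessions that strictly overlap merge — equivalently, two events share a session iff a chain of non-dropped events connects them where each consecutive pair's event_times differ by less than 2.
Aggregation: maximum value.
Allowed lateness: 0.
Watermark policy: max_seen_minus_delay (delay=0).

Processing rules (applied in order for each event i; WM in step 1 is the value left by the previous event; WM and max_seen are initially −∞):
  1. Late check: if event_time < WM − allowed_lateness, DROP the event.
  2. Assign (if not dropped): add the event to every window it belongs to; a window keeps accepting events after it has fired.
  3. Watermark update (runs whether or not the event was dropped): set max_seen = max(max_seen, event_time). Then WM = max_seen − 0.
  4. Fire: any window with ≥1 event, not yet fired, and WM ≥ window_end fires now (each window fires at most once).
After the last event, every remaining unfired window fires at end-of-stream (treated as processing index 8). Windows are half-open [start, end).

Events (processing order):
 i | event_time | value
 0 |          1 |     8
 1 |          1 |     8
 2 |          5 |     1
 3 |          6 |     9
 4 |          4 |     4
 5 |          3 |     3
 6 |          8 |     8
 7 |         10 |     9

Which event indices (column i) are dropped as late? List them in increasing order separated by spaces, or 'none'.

4 5

i=0 t=1 v=8: → [1,3); WM=1
i=1 t=1 v=8: → [1,3); WM=1
i=2 t=5 v=1: → [5,7); WM=5
i=3 t=6 v=9: → [5,8); WM=6
i=4 t=4 v=4: DROP (t<6-0); WM=6
i=5 t=3 v=3: DROP (t<6-0); WM=6
i=6 t=8 v=8: → [8,10); WM=8
i=7 t=10 v=9: → [10,12); WM=10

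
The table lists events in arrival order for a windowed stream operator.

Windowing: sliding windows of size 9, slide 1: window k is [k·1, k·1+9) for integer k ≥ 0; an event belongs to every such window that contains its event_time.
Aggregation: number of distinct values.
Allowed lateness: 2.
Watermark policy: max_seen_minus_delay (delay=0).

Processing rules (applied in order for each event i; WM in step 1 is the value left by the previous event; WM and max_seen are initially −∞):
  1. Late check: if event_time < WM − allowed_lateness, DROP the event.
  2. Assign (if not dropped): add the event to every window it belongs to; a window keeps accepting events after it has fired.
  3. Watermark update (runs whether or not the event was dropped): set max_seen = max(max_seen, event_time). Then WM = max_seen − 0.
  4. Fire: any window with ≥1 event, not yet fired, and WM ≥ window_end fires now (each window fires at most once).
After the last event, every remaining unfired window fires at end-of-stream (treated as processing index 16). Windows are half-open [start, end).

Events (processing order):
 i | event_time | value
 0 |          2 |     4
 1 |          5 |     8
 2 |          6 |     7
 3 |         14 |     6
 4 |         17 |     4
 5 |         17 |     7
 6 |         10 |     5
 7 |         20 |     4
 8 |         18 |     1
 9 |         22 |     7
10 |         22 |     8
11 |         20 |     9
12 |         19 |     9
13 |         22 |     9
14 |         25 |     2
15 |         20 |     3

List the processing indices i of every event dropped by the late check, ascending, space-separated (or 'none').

i=0 t=2 v=4: → [2,11),[1,10),[0,9); WM=2
i=1 t=5 v=8: → [5,14),[4,13),[3,12),[2,11),[1,10),[0,9); WM=5
i=2 t=6 v=7: → [6,15),[5,14),[4,13),[3,12),[2,11),[1,10),[0,9); WM=6
i=3 t=14 v=6: → [14,23),[13,22),[12,21),[11,20),[10,19),[9,18),[8,17),[7,16),[6,15); WM=14; [0,9) fires=3 [1,10) fires=3 [2,11) fires=3 [3,12) fires=2 [4,13) fires=2 [5,14) fires=2
i=4 t=17 v=4: → [17,26),[16,25),[15,24),[14,23),[13,22),[12,21),[11,20),[10,19),[9,18); WM=17; [6,15) fires=2 [7,16) fires=1 [8,17) fires=1
i=5 t=17 v=7: → [17,26),[16,25),[15,24),[14,23),[13,22),[12,21),[11,20),[10,19),[9,18); WM=17
i=6 t=10 v=5: DROP (t<17-2); WM=17
i=7 t=20 v=4: → [20,29),[19,28),[18,27),[17,26),[16,25),[15,24),[14,23),[13,22),[12,21); WM=20; [9,18) fires=3 [10,19) fires=3 [11,20) fires=3
i=8 t=18 v=1: → [18,27),[17,26),[16,25),[15,24),[14,23),[13,22),[12,21),[11,20),[10,19); WM=20
i=9 t=22 v=7: → [22,31),[21,30),[20,29),[19,28),[18,27),[17,26),[16,25),[15,24),[14,23); WM=22; [12,21) fires=4 [13,22) fires=4
i=10 t=22 v=8: → [22,31),[21,30),[20,29),[19,28),[18,27),[17,26),[16,25),[15,24),[14,23); WM=22
i=11 t=20 v=9: → [20,29),[19,28),[18,27),[17,26),[16,25),[15,24),[14,23),[13,22),[12,21); WM=22
i=12 t=19 v=9: DROP (t<22-2); WM=22
i=13 t=22 v=9: → [22,31),[21,30),[20,29),[19,28),[18,27),[17,26),[16,25),[15,24),[14,23); WM=22
i=14 t=25 v=2: → [25,34),[24,33),[23,32),[22,31),[21,30),[20,29),[19,28),[18,27),[17,26); WM=25; [14,23) fires=6 [15,24) fires=5 [16,25) fires=5
i=15 t=20 v=3: DROP (t<25-2); WM=25

6 12 15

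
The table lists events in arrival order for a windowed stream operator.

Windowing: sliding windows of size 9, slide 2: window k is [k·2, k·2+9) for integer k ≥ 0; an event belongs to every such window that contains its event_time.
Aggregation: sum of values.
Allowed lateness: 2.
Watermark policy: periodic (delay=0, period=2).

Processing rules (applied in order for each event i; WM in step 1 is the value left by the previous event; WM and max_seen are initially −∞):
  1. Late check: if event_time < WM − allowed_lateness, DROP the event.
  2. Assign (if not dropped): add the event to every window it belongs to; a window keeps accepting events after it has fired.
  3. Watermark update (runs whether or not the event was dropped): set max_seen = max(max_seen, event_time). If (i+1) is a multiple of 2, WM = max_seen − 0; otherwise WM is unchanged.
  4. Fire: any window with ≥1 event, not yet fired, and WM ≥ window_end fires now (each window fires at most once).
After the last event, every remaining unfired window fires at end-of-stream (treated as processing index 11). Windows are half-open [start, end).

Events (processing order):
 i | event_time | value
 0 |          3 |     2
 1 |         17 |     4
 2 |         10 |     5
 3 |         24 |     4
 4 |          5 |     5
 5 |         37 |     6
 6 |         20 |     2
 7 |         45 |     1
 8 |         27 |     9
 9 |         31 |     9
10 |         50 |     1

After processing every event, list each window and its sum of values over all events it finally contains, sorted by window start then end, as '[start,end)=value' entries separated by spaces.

[0,9)=2 [2,11)=2 [10,19)=4 [12,21)=4 [14,23)=4 [16,25)=8 [18,27)=4 [20,29)=4 [22,31)=4 [24,33)=4 [30,39)=6 [32,41)=6 [34,43)=6 [36,45)=6 [38,47)=1 [40,49)=1 [42,51)=2 [44,53)=2 [46,55)=1 [48,57)=1 [50,59)=1

i=0 t=3 v=2: → [2,11),[0,9); WM=−∞
i=1 t=17 v=4: → [16,25),[14,23),[12,21),[10,19); WM=17; [0,9) fires=2 [2,11) fires=2
i=2 t=10 v=5: DROP (t<17-2); WM=17
i=3 t=24 v=4: → [24,33),[22,31),[20,29),[18,27),[16,25); WM=24; [10,19) fires=4 [12,21) fires=4 [14,23) fires=4
i=4 t=5 v=5: DROP (t<24-2); WM=24
i=5 t=37 v=6: → [36,45),[34,43),[32,41),[30,39); WM=37; [16,25) fires=8 [18,27) fires=4 [20,29) fires=4 [22,31) fires=4 [24,33) fires=4
i=6 t=20 v=2: DROP (t<37-2); WM=37
i=7 t=45 v=1: → [44,53),[42,51),[40,49),[38,47); WM=45; [30,39) fires=6 [32,41) fires=6 [34,43) fires=6 [36,45) fires=6
i=8 t=27 v=9: DROP (t<45-2); WM=45
i=9 t=31 v=9: DROP (t<45-2); WM=45
i=10 t=50 v=1: → [50,59),[48,57),[46,55),[44,53),[42,51); WM=45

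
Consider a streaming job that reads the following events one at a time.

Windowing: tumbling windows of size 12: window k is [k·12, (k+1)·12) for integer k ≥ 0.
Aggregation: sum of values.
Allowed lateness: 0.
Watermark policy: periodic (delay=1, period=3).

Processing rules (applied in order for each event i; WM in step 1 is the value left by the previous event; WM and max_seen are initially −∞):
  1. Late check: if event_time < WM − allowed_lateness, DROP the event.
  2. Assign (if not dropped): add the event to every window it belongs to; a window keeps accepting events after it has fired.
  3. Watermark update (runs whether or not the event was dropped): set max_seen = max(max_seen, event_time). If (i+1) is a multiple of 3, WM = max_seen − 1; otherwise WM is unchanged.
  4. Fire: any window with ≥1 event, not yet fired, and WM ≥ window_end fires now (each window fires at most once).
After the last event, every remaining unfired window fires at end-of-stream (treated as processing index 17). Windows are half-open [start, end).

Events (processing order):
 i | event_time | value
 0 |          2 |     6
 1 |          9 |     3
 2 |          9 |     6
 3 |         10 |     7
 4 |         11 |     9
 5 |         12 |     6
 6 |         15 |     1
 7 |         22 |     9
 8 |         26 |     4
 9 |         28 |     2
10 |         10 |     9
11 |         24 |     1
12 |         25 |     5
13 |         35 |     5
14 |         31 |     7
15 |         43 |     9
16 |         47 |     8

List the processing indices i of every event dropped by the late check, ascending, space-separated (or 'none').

10 11 12

i=0 t=2 v=6: → [0,12); WM=−∞
i=1 t=9 v=3: → [0,12); WM=−∞
i=2 t=9 v=6: → [0,12); WM=8
i=3 t=10 v=7: → [0,12); WM=8
i=4 t=11 v=9: → [0,12); WM=8
i=5 t=12 v=6: → [12,24); WM=11
i=6 t=15 v=1: → [12,24); WM=11
i=7 t=22 v=9: → [12,24); WM=11
i=8 t=26 v=4: → [24,36); WM=25; [0,12) fires=31 [12,24) fires=16
i=9 t=28 v=2: → [24,36); WM=25
i=10 t=10 v=9: DROP (t<25-0); WM=25
i=11 t=24 v=1: DROP (t<25-0); WM=27
i=12 t=25 v=5: DROP (t<27-0); WM=27
i=13 t=35 v=5: → [24,36); WM=27
i=14 t=31 v=7: → [24,36); WM=34
i=15 t=43 v=9: → [36,48); WM=34
i=16 t=47 v=8: → [36,48); WM=34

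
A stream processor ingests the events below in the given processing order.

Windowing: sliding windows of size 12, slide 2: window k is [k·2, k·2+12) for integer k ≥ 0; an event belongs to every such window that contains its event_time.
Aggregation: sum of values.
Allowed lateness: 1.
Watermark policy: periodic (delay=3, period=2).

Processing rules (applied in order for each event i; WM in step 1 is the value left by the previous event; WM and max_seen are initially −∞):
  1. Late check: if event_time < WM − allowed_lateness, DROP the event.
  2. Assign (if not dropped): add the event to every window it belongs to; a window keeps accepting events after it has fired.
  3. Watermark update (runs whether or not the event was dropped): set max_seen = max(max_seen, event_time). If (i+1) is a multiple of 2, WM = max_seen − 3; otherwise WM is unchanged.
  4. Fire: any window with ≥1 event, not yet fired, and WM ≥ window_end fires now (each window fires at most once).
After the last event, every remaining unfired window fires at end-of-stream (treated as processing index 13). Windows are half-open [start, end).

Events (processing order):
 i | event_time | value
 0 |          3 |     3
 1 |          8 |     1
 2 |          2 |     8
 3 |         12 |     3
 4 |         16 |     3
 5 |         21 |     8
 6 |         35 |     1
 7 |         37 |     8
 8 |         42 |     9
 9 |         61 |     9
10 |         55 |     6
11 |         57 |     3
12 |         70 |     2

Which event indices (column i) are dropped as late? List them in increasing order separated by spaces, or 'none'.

2 10

i=0 t=3 v=3: → [2,14),[0,12); WM=−∞
i=1 t=8 v=1: → [8,20),[6,18),[4,16),[2,14),[0,12); WM=5
i=2 t=2 v=8: DROP (t<5-1); WM=5
i=3 t=12 v=3: → [12,24),[10,22),[8,20),[6,18),[4,16),[2,14); WM=9
i=4 t=16 v=3: → [16,28),[14,26),[12,24),[10,22),[8,20),[6,18); WM=9
i=5 t=21 v=8: → [20,32),[18,30),[16,28),[14,26),[12,24),[10,22); WM=18; [0,12) fires=4 [2,14) fires=7 [4,16) fires=4 [6,18) fires=7
i=6 t=35 v=1: → [34,46),[32,44),[30,42),[28,40),[26,38),[24,36); WM=18
i=7 t=37 v=8: → [36,48),[34,46),[32,44),[30,42),[28,40),[26,38); WM=34; [8,20) fires=7 [10,22) fires=14 [12,24) fires=14 [14,26) fires=11 [16,28) fires=11 [18,30) fires=8 [20,32) fires=8
i=8 t=42 v=9: → [42,54),[40,52),[38,50),[36,48),[34,46),[32,44); WM=34
i=9 t=61 v=9: → [60,72),[58,70),[56,68),[54,66),[52,64),[50,62); WM=58; [24,36) fires=1 [26,38) fires=9 [28,40) fires=9 [30,42) fires=9 [32,44) fires=18 [34,46) fires=18 [36,48) fires=17 [38,50) fires=9 [40,52) fires=9 [42,54) fires=9
i=10 t=55 v=6: DROP (t<58-1); WM=58
i=11 t=57 v=3: → [56,68),[54,66),[52,64),[50,62),[48,60),[46,58); WM=58; [46,58) fires=3
i=12 t=70 v=2: → [70,82),[68,80),[66,78),[64,76),[62,74),[60,72); WM=58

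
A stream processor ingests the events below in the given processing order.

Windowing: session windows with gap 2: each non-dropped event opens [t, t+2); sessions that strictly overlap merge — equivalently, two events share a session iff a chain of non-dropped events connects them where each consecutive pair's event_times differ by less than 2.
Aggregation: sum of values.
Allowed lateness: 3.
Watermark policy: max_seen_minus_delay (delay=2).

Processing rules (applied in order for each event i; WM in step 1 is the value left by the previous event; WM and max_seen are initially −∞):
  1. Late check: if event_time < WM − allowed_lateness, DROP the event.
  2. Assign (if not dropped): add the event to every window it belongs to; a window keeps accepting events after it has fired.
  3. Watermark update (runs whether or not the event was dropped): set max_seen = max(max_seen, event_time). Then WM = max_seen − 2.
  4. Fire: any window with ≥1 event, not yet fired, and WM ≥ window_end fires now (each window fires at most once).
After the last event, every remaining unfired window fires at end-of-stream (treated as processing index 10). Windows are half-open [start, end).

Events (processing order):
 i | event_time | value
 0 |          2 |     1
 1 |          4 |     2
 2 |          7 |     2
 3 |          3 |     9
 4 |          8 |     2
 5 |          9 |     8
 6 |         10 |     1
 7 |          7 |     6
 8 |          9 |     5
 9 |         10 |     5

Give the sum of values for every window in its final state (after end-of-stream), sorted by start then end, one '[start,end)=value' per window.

[2,6)=12 [7,12)=29

i=0 t=2 v=1: → [2,4); WM=0
i=1 t=4 v=2: → [4,6); WM=2
i=2 t=7 v=2: → [7,9); WM=5
i=3 t=3 v=9: → [2,6); WM=5
i=4 t=8 v=2: → [7,10); WM=6
i=5 t=9 v=8: → [7,11); WM=7
i=6 t=10 v=1: → [7,12); WM=8
i=7 t=7 v=6: → [7,12); WM=8
i=8 t=9 v=5: → [7,12); WM=8
i=9 t=10 v=5: → [7,12); WM=8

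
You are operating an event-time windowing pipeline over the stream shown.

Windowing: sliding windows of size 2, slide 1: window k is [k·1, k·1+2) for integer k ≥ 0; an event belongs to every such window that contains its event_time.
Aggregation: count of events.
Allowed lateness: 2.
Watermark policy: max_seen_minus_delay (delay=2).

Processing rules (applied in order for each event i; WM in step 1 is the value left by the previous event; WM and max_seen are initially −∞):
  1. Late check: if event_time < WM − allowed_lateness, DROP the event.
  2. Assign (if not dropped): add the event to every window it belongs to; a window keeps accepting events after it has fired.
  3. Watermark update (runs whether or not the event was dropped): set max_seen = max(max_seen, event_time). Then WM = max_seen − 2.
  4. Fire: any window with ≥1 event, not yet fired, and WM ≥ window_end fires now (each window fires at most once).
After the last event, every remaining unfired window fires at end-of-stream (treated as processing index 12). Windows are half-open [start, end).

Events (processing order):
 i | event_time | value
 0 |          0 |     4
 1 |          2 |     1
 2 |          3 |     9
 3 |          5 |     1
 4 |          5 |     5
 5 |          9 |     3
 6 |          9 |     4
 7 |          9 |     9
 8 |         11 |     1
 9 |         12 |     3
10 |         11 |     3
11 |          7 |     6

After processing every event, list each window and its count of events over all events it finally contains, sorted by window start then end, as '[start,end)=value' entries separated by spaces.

i=0 t=0 v=4: → [0,2); WM=-2
i=1 t=2 v=1: → [2,4),[1,3); WM=0
i=2 t=3 v=9: → [3,5),[2,4); WM=1
i=3 t=5 v=1: → [5,7),[4,6); WM=3; [0,2) fires=1 [1,3) fires=1
i=4 t=5 v=5: → [5,7),[4,6); WM=3
i=5 t=9 v=3: → [9,11),[8,10); WM=7; [2,4) fires=2 [3,5) fires=1 [4,6) fires=2 [5,7) fires=2
i=6 t=9 v=4: → [9,11),[8,10); WM=7
i=7 t=9 v=9: → [9,11),[8,10); WM=7
i=8 t=11 v=1: → [11,13),[10,12); WM=9
i=9 t=12 v=3: → [12,14),[11,13); WM=10; [8,10) fires=3
i=10 t=11 v=3: → [11,13),[10,12); WM=10
i=11 t=7 v=6: DROP (t<10-2); WM=10

[0,2)=1 [1,3)=1 [2,4)=2 [3,5)=1 [4,6)=2 [5,7)=2 [8,10)=3 [9,11)=3 [10,12)=2 [11,13)=3 [12,14)=1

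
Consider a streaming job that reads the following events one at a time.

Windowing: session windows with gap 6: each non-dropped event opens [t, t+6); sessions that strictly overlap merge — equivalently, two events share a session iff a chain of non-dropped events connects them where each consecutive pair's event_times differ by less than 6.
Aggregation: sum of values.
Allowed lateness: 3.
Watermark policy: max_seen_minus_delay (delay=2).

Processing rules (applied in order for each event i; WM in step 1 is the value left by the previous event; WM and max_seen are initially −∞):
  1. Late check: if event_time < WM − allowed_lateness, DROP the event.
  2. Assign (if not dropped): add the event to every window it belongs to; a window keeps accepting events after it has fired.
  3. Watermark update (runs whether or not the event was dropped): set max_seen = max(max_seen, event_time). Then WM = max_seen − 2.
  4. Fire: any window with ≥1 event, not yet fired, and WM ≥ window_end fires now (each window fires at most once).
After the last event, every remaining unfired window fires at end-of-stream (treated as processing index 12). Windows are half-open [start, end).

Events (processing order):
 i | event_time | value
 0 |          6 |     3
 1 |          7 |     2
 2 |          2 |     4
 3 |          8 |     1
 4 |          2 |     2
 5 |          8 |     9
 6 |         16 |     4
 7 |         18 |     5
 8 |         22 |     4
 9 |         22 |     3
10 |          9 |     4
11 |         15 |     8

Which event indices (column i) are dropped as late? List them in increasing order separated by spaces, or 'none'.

4 10 11

i=0 t=6 v=3: → [6,12); WM=4
i=1 t=7 v=2: → [6,13); WM=5
i=2 t=2 v=4: → [2,13); WM=5
i=3 t=8 v=1: → [2,14); WM=6
i=4 t=2 v=2: DROP (t<6-3); WM=6
i=5 t=8 v=9: → [2,14); WM=6
i=6 t=16 v=4: → [16,22); WM=14
i=7 t=18 v=5: → [16,24); WM=16
i=8 t=22 v=4: → [16,28); WM=20
i=9 t=22 v=3: → [16,28); WM=20
i=10 t=9 v=4: DROP (t<20-3); WM=20
i=11 t=15 v=8: DROP (t<20-3); WM=20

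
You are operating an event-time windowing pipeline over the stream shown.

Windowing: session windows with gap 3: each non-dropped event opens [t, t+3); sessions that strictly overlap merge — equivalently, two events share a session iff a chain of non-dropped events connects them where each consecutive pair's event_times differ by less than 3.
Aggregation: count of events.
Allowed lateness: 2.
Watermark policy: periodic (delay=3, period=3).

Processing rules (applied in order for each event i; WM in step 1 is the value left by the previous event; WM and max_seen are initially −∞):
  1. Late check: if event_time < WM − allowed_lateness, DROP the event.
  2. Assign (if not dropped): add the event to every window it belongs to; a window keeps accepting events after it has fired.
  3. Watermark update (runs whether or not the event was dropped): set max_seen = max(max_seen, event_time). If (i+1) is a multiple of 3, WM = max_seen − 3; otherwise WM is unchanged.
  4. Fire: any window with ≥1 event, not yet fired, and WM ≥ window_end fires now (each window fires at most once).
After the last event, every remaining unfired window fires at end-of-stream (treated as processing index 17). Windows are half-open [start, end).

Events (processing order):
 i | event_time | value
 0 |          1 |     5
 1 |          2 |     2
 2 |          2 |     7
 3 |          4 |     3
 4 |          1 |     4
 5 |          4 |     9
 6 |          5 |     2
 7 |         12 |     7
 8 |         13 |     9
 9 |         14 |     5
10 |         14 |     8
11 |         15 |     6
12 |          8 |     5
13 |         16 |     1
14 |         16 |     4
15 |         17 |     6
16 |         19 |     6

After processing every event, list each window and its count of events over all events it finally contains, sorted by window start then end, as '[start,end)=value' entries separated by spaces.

[1,8)=7 [12,22)=9

i=0 t=1 v=5: → [1,4); WM=−∞
i=1 t=2 v=2: → [1,5); WM=−∞
i=2 t=2 v=7: → [1,5); WM=-1
i=3 t=4 v=3: → [1,7); WM=-1
i=4 t=1 v=4: → [1,7); WM=-1
i=5 t=4 v=9: → [1,7); WM=1
i=6 t=5 v=2: → [1,8); WM=1
i=7 t=12 v=7: → [12,15); WM=1
i=8 t=13 v=9: → [12,16); WM=10
i=9 t=14 v=5: → [12,17); WM=10
i=10 t=14 v=8: → [12,17); WM=10
i=11 t=15 v=6: → [12,18); WM=12
i=12 t=8 v=5: DROP (t<12-2); WM=12
i=13 t=16 v=1: → [12,19); WM=12
i=14 t=16 v=4: → [12,19); WM=13
i=15 t=17 v=6: → [12,20); WM=13
i=16 t=19 v=6: → [12,22); WM=13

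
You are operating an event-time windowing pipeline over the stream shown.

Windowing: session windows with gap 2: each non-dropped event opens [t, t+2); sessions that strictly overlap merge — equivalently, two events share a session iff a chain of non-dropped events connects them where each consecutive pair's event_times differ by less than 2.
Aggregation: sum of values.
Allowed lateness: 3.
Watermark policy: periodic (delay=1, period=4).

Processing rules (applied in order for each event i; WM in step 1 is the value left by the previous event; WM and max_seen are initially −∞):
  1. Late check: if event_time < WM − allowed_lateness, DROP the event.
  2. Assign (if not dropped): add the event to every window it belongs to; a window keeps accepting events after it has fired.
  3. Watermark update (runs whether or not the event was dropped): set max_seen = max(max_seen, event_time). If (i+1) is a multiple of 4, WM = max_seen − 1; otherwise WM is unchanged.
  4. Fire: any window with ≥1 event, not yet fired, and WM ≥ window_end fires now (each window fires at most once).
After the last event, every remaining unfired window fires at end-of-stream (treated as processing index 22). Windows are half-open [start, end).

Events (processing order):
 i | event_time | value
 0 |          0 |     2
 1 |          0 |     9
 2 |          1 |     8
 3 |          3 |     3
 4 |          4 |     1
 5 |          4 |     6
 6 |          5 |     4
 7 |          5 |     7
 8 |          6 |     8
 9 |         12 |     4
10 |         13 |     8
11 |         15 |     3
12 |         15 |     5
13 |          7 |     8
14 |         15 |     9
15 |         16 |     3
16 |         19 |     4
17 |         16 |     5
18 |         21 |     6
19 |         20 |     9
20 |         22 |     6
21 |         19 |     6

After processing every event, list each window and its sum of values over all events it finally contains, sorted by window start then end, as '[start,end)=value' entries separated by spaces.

[0,3)=19 [3,8)=29 [12,15)=12 [15,18)=25 [19,24)=31

i=0 t=0 v=2: → [0,2); WM=−∞
i=1 t=0 v=9: → [0,2); WM=−∞
i=2 t=1 v=8: → [0,3); WM=−∞
i=3 t=3 v=3: → [3,5); WM=2
i=4 t=4 v=1: → [3,6); WM=2
i=5 t=4 v=6: → [3,6); WM=2
i=6 t=5 v=4: → [3,7); WM=2
i=7 t=5 v=7: → [3,7); WM=4
i=8 t=6 v=8: → [3,8); WM=4
i=9 t=12 v=4: → [12,14); WM=4
i=10 t=13 v=8: → [12,15); WM=4
i=11 t=15 v=3: → [15,17); WM=14
i=12 t=15 v=5: → [15,17); WM=14
i=13 t=7 v=8: DROP (t<14-3); WM=14
i=14 t=15 v=9: → [15,17); WM=14
i=15 t=16 v=3: → [15,18); WM=15
i=16 t=19 v=4: → [19,21); WM=15
i=17 t=16 v=5: → [15,18); WM=15
i=18 t=21 v=6: → [21,23); WM=15
i=19 t=20 v=9: → [19,23); WM=20
i=20 t=22 v=6: → [19,24); WM=20
i=21 t=19 v=6: → [19,24); WM=20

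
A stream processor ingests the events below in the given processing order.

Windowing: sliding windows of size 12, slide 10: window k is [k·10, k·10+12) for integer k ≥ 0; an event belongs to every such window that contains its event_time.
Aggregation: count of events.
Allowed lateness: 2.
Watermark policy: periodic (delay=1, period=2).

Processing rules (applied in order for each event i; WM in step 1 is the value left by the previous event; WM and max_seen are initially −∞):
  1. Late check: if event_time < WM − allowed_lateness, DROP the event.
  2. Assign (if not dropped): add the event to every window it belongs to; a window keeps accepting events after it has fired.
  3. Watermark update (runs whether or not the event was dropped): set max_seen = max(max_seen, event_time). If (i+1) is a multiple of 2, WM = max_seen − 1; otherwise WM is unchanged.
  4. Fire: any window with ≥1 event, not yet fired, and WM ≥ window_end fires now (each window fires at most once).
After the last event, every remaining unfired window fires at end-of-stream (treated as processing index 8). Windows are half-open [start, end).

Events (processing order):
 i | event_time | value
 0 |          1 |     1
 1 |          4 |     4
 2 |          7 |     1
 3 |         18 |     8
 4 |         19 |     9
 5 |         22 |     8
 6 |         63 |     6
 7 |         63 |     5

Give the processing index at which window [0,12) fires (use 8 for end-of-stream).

3

i=0 t=1 v=1: → [0,12); WM=−∞
i=1 t=4 v=4: → [0,12); WM=3
i=2 t=7 v=1: → [0,12); WM=3
i=3 t=18 v=8: → [10,22); WM=17; [0,12) fires=3
i=4 t=19 v=9: → [10,22); WM=17
i=5 t=22 v=8: → [20,32); WM=21
i=6 t=63 v=6: → [60,72); WM=21
i=7 t=63 v=5: → [60,72); WM=62; [10,22) fires=2 [20,32) fires=1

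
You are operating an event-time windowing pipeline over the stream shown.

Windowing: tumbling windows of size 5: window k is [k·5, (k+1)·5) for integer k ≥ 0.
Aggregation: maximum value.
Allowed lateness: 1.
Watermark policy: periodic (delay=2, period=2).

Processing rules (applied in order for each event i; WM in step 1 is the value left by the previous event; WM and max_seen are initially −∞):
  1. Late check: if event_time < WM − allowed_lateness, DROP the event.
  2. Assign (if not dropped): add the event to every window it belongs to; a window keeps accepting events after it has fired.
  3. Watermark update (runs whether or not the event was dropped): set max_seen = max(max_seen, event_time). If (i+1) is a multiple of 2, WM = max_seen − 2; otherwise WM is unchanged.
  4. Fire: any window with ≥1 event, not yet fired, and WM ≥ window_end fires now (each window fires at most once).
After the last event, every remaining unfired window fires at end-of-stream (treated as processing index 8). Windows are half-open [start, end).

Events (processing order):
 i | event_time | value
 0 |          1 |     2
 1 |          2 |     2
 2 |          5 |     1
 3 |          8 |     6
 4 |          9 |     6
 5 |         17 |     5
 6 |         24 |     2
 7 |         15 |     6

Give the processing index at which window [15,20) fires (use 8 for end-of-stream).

i=0 t=1 v=2: → [0,5); WM=−∞
i=1 t=2 v=2: → [0,5); WM=0
i=2 t=5 v=1: → [5,10); WM=0
i=3 t=8 v=6: → [5,10); WM=6; [0,5) fires=2
i=4 t=9 v=6: → [5,10); WM=6
i=5 t=17 v=5: → [15,20); WM=15; [5,10) fires=6
i=6 t=24 v=2: → [20,25); WM=15
i=7 t=15 v=6: → [15,20); WM=22; [15,20) fires=6

7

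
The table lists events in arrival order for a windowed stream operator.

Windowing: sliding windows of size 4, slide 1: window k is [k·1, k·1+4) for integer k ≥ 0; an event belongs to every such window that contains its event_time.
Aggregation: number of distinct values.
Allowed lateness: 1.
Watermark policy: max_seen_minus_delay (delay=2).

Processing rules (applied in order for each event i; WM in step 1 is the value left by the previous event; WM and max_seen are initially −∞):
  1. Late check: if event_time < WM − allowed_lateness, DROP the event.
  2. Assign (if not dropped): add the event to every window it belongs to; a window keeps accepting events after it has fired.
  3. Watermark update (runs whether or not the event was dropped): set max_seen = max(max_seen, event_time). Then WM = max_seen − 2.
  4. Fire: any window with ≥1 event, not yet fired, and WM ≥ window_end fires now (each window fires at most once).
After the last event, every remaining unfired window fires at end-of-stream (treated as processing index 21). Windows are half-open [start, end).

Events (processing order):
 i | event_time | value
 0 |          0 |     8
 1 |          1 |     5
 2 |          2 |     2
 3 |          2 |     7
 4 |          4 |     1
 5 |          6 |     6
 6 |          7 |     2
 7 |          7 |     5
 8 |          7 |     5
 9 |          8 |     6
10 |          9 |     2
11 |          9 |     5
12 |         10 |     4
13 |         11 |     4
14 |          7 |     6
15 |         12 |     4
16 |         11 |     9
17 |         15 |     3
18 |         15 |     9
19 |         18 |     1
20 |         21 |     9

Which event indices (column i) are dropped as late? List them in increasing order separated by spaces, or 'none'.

i=0 t=0 v=8: → [0,4); WM=-2
i=1 t=1 v=5: → [1,5),[0,4); WM=-1
i=2 t=2 v=2: → [2,6),[1,5),[0,4); WM=0
i=3 t=2 v=7: → [2,6),[1,5),[0,4); WM=0
i=4 t=4 v=1: → [4,8),[3,7),[2,6),[1,5); WM=2
i=5 t=6 v=6: → [6,10),[5,9),[4,8),[3,7); WM=4; [0,4) fires=4
i=6 t=7 v=2: → [7,11),[6,10),[5,9),[4,8); WM=5; [1,5) fires=4
i=7 t=7 v=5: → [7,11),[6,10),[5,9),[4,8); WM=5
i=8 t=7 v=5: → [7,11),[6,10),[5,9),[4,8); WM=5
i=9 t=8 v=6: → [8,12),[7,11),[6,10),[5,9); WM=6; [2,6) fires=3
i=10 t=9 v=2: → [9,13),[8,12),[7,11),[6,10); WM=7; [3,7) fires=2
i=11 t=9 v=5: → [9,13),[8,12),[7,11),[6,10); WM=7
i=12 t=10 v=4: → [10,14),[9,13),[8,12),[7,11); WM=8; [4,8) fires=4
i=13 t=11 v=4: → [11,15),[10,14),[9,13),[8,12); WM=9; [5,9) fires=3
i=14 t=7 v=6: DROP (t<9-1); WM=9
i=15 t=12 v=4: → [12,16),[11,15),[10,14),[9,13); WM=10; [6,10) fires=3
i=16 t=11 v=9: → [11,15),[10,14),[9,13),[8,12); WM=10
i=17 t=15 v=3: → [15,19),[14,18),[13,17),[12,16); WM=13; [7,11) fires=4 [8,12) fires=5 [9,13) fires=4
i=18 t=15 v=9: → [15,19),[14,18),[13,17),[12,16); WM=13
i=19 t=18 v=1: → [18,22),[17,21),[16,20),[15,19); WM=16; [10,14) fires=2 [11,15) fires=2 [12,16) fires=3
i=20 t=21 v=9: → [21,25),[20,24),[19,23),[18,22); WM=19; [13,17) fires=2 [14,18) fires=2 [15,19) fires=3

14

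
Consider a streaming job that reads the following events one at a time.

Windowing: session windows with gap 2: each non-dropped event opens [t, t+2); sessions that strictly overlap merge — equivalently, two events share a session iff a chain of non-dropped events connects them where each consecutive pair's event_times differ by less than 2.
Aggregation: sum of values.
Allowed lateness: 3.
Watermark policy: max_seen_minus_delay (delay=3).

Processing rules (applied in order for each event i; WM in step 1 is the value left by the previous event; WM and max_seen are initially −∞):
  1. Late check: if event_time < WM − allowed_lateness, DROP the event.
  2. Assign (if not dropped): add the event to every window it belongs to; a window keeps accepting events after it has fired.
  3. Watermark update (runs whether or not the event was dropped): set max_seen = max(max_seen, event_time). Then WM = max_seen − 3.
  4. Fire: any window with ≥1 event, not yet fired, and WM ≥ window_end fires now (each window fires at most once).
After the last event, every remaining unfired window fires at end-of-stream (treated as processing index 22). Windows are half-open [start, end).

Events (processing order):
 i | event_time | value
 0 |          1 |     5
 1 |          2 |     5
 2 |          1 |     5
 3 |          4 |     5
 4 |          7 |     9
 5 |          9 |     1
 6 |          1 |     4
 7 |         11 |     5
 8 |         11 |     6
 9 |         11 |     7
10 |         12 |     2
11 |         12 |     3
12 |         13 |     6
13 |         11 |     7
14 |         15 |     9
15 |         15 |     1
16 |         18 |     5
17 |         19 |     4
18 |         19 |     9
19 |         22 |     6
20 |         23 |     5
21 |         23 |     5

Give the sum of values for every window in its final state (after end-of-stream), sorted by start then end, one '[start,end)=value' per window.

[1,4)=15 [4,6)=5 [7,9)=9 [9,11)=1 [11,15)=36 [15,17)=10 [18,21)=18 [22,25)=16

i=0 t=1 v=5: → [1,3); WM=-2
i=1 t=2 v=5: → [1,4); WM=-1
i=2 t=1 v=5: → [1,4); WM=-1
i=3 t=4 v=5: → [4,6); WM=1
i=4 t=7 v=9: → [7,9); WM=4
i=5 t=9 v=1: → [9,11); WM=6
i=6 t=1 v=4: DROP (t<6-3); WM=6
i=7 t=11 v=5: → [11,13); WM=8
i=8 t=11 v=6: → [11,13); WM=8
i=9 t=11 v=7: → [11,13); WM=8
i=10 t=12 v=2: → [11,14); WM=9
i=11 t=12 v=3: → [11,14); WM=9
i=12 t=13 v=6: → [11,15); WM=10
i=13 t=11 v=7: → [11,15); WM=10
i=14 t=15 v=9: → [15,17); WM=12
i=15 t=15 v=1: → [15,17); WM=12
i=16 t=18 v=5: → [18,20); WM=15
i=17 t=19 v=4: → [18,21); WM=16
i=18 t=19 v=9: → [18,21); WM=16
i=19 t=22 v=6: → [22,24); WM=19
i=20 t=23 v=5: → [22,25); WM=20
i=21 t=23 v=5: → [22,25); WM=20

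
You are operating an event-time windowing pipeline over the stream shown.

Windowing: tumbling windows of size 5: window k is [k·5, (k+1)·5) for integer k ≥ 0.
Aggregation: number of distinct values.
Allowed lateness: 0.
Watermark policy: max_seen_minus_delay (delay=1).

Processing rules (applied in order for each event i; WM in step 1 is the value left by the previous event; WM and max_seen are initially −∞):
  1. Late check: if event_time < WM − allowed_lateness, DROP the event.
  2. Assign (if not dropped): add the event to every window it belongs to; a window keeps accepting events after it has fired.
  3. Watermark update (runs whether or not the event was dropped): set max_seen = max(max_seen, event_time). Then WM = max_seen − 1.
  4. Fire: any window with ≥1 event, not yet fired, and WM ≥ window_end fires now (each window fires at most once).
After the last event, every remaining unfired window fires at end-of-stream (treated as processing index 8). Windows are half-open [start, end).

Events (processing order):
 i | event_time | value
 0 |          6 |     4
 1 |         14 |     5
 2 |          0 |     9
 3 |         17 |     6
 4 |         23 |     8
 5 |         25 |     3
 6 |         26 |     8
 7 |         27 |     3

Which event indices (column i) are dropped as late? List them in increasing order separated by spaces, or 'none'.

i=0 t=6 v=4: → [5,10); WM=5
i=1 t=14 v=5: → [10,15); WM=13; [5,10) fires=1
i=2 t=0 v=9: DROP (t<13-0); WM=13
i=3 t=17 v=6: → [15,20); WM=16; [10,15) fires=1
i=4 t=23 v=8: → [20,25); WM=22; [15,20) fires=1
i=5 t=25 v=3: → [25,30); WM=24
i=6 t=26 v=8: → [25,30); WM=25; [20,25) fires=1
i=7 t=27 v=3: → [25,30); WM=26

2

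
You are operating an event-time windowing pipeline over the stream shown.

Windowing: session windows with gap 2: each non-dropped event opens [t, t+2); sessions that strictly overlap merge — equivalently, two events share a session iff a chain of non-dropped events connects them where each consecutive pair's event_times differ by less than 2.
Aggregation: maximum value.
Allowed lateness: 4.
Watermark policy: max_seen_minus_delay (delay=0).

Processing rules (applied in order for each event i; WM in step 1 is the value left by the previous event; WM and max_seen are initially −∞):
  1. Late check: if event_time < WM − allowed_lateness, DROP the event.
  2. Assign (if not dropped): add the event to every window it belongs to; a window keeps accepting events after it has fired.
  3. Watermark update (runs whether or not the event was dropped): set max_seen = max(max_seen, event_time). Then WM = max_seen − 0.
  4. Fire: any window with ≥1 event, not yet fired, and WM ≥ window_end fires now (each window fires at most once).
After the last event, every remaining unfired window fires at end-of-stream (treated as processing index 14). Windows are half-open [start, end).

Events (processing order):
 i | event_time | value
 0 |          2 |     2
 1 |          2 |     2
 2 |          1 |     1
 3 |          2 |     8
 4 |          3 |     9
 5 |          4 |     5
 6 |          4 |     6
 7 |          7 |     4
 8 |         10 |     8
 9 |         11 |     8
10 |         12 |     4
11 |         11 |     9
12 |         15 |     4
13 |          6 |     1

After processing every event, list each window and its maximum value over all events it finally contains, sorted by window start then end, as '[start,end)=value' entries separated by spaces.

i=0 t=2 v=2: → [2,4); WM=2
i=1 t=2 v=2: → [2,4); WM=2
i=2 t=1 v=1: → [1,4); WM=2
i=3 t=2 v=8: → [1,4); WM=2
i=4 t=3 v=9: → [1,5); WM=3
i=5 t=4 v=5: → [1,6); WM=4
i=6 t=4 v=6: → [1,6); WM=4
i=7 t=7 v=4: → [7,9); WM=7
i=8 t=10 v=8: → [10,12); WM=10
i=9 t=11 v=8: → [10,13); WM=11
i=10 t=12 v=4: → [10,14); WM=12
i=11 t=11 v=9: → [10,14); WM=12
i=12 t=15 v=4: → [15,17); WM=15
i=13 t=6 v=1: DROP (t<15-4); WM=15

[1,6)=9 [7,9)=4 [10,14)=9 [15,17)=4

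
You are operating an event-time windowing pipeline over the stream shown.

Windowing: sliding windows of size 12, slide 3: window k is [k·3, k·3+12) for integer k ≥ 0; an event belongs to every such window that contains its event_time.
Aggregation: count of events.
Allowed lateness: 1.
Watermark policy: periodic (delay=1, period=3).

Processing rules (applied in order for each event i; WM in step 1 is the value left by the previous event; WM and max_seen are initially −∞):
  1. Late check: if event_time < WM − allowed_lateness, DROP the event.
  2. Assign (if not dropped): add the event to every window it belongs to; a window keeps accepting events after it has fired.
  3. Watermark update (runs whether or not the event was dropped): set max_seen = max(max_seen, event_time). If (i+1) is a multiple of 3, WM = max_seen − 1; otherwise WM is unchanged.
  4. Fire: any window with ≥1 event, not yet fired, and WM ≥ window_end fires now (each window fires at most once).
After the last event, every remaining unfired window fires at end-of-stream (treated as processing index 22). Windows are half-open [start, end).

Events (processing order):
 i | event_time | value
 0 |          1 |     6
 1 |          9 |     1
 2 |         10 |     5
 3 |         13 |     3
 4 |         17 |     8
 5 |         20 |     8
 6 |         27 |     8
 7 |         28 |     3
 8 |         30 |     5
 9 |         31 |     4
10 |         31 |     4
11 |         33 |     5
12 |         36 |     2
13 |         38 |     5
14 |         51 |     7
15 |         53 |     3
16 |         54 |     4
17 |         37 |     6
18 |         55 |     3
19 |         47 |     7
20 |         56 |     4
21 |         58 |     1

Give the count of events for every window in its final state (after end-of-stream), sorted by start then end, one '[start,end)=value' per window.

i=0 t=1 v=6: → [0,12); WM=−∞
i=1 t=9 v=1: → [9,21),[6,18),[3,15),[0,12); WM=−∞
i=2 t=10 v=5: → [9,21),[6,18),[3,15),[0,12); WM=9
i=3 t=13 v=3: → [12,24),[9,21),[6,18),[3,15); WM=9
i=4 t=17 v=8: → [15,27),[12,24),[9,21),[6,18); WM=9
i=5 t=20 v=8: → [18,30),[15,27),[12,24),[9,21); WM=19; [0,12) fires=3 [3,15) fires=3 [6,18) fires=4
i=6 t=27 v=8: → [27,39),[24,36),[21,33),[18,30); WM=19
i=7 t=28 v=3: → [27,39),[24,36),[21,33),[18,30); WM=19
i=8 t=30 v=5: → [30,42),[27,39),[24,36),[21,33); WM=29; [9,21) fires=5 [12,24) fires=3 [15,27) fires=2
i=9 t=31 v=4: → [30,42),[27,39),[24,36),[21,33); WM=29
i=10 t=31 v=4: → [30,42),[27,39),[24,36),[21,33); WM=29
i=11 t=33 v=5: → [33,45),[30,42),[27,39),[24,36); WM=32; [18,30) fires=3
i=12 t=36 v=2: → [36,48),[33,45),[30,42),[27,39); WM=32
i=13 t=38 v=5: → [36,48),[33,45),[30,42),[27,39); WM=32
i=14 t=51 v=7: → [51,63),[48,60),[45,57),[42,54); WM=50; [21,33) fires=5 [24,36) fires=6 [27,39) fires=8 [30,42) fires=6 [33,45) fires=3 [36,48) fires=2
i=15 t=53 v=3: → [51,63),[48,60),[45,57),[42,54); WM=50
i=16 t=54 v=4: → [54,66),[51,63),[48,60),[45,57); WM=50
i=17 t=37 v=6: DROP (t<50-1); WM=53
i=18 t=55 v=3: → [54,66),[51,63),[48,60),[45,57); WM=53
i=19 t=47 v=7: DROP (t<53-1); WM=53
i=20 t=56 v=4: → [54,66),[51,63),[48,60),[45,57); WM=55; [42,54) fires=2
i=21 t=58 v=1: → [57,69),[54,66),[51,63),[48,60); WM=55

[0,12)=3 [3,15)=3 [6,18)=4 [9,21)=5 [12,24)=3 [15,27)=2 [18,30)=3 [21,33)=5 [24,36)=6 [27,39)=8 [30,42)=6 [33,45)=3 [36,48)=2 [42,54)=2 [45,57)=5 [48,60)=6 [51,63)=6 [54,66)=4 [57,69)=1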